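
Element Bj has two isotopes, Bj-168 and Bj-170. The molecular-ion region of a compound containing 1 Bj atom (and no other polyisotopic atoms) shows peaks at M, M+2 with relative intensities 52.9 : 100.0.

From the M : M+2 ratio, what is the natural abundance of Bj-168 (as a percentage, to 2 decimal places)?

34.60%

Let p = fractional abundance of Bj-168. I(M+2)/I(M) = [C(1,1)·p^0·(1−p)] / p^1 = 1·(1−p)/p = 100.0/52.9 = 1.8904
(1−p)/p = 1.8904/1 = 1.8904  ⇒  p = 1/(1 + 1.8904) = 0.3460
Bj-168: 34.60%, Bj-170: 65.40%.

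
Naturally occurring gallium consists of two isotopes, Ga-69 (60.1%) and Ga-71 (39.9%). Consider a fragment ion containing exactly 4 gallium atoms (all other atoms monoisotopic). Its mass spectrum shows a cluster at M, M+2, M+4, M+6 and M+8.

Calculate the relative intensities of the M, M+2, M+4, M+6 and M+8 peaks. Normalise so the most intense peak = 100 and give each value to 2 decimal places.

Expanding (0.601 + 0.399)^4:
P(M) = 0.601^4 = 0.130466
P(M+2) = 4 × 0.601^3 × 0.399^1 = 0.346463
P(M+4) = 6 × 0.601^2 × 0.399^2 = 0.345021
P(M+6) = 4 × 0.601^1 × 0.399^3 = 0.152705
P(M+8) = 0.399^4 = 0.025345
The M+2 peak is largest (0.346463); scaling to 100 gives 37.66 : 100.00 : 99.58 : 44.08 : 7.32.

37.66 : 100.00 : 99.58 : 44.08 : 7.32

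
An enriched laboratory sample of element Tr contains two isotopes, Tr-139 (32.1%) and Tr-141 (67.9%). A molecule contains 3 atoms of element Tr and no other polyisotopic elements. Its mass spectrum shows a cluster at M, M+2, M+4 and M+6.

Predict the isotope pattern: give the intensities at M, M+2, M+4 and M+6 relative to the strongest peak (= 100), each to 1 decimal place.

Each Tr atom is independently Tr-139 (p = 0.321) or Tr-141 (q = 0.679); the cluster is the binomial expansion (p + q)^3.
P(M) = 0.321^3 = 0.033076
P(M+2) = 3 × 0.321^2 × 0.679^1 = 0.209895
P(M+4) = 3 × 0.321^1 × 0.679^2 = 0.443982
P(M+6) = 0.679^3 = 0.313047
The M+4 peak is largest (0.443982); scaling to 100 gives 7.4 : 47.3 : 100.0 : 70.5.

7.4 : 47.3 : 100.0 : 70.5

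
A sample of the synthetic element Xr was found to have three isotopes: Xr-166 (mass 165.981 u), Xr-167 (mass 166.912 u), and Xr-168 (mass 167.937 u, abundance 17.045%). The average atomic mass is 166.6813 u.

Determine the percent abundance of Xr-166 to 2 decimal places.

The remaining 82.955% is split between Xr-166 (fraction x) and Xr-167 (fraction 0.82955 − x).
Substituting: 165.981x + 166.912(0.82955 − x) = 138.05643835
(165.981 − 166.912)x = -0.40541125  ⇒  x = 0.43546, y = 0.39409
Xr-166: 43.55%, Xr-167: 39.41%.

43.55%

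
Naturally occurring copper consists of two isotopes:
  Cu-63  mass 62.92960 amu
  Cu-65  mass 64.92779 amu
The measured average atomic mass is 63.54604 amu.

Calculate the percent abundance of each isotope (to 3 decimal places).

Writing the weighted mean with unknown fraction x of Cu-63:
62.92960·x + 64.92779·(1 − x) = 63.54604
(62.92960 − 64.92779)·x = 63.54604 − 64.92779
x = -1.38175 / -1.99819 = 0.69150 → 69.150% Cu-63, 30.850% Cu-65.

Cu-63: 69.150%, Cu-65: 30.850%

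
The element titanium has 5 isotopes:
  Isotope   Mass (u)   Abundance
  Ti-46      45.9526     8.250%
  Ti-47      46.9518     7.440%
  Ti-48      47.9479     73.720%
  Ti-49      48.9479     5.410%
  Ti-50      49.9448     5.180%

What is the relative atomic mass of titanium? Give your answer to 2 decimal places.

47.87 u

Average mass = Σ (abundance × isotope mass) = 0.08250 × 45.9526 + 0.07440 × 46.9518 + 0.73720 × 47.9479 + 0.05410 × 48.9479 + 0.05180 × 49.9448
= 3.79109 + 3.49321 + 35.34719 + 2.64808 + 2.58714 = 47.86671 u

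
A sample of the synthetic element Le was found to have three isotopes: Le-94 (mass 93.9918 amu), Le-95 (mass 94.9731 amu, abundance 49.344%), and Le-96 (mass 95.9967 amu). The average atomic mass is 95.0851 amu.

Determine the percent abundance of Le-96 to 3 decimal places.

The remaining 50.656% is split between Le-94 (fraction x) and Le-96 (fraction 0.50656 − x).
Substituting: 93.9918x + 95.9967(0.50656 − x) = 48.221573536
(93.9918 − 95.9967)x = -0.406514816  ⇒  x = 0.20276, y = 0.30380
Le-94: 20.276%, Le-96: 30.380%.

30.380%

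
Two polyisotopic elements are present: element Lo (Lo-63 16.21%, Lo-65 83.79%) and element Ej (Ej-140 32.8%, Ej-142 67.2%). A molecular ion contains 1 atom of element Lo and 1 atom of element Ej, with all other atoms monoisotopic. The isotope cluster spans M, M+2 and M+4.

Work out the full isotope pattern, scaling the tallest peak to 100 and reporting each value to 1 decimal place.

Element Lo pattern (n=1): 0.1621 : 0.8379
Element Ej pattern (n=1): 0.3280 : 0.6720
Convolve the two distributions (both contribute in 2-u steps):
  M: 0.1621×0.3280 = 0.053169
  M+2: 0.1621×0.6720 + 0.8379×0.3280 = 0.383762
  M+4: 0.8379×0.6720 = 0.563069
Scale to base peak (0.563069) = 100: 9.4 : 68.2 : 100.0

9.4 : 68.2 : 100.0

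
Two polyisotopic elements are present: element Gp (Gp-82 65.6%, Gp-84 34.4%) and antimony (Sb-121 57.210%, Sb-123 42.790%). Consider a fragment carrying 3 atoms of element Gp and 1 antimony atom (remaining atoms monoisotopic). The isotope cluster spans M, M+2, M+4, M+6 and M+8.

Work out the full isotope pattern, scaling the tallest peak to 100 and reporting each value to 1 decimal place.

43.1 : 100.0 : 86.2 : 32.8 : 4.6

Element Gp pattern (n=3): 0.28230042 : 0.44410675 : 0.23288525 : 0.04070758
Antimony pattern (n=1): 0.5721 : 0.4279
Convolve the two distributions (both contribute in 2-u steps):
  M: 0.28230042×0.5721 = 0.161504
  M+2: 0.28230042×0.4279 + 0.44410675×0.5721 = 0.374870
  M+4: 0.44410675×0.4279 + 0.23288525×0.5721 = 0.323267
  M+6: 0.23288525×0.4279 + 0.04070758×0.5721 = 0.122940
  M+8: 0.04070758×0.4279 = 0.017419
Scale to base peak (0.374870) = 100: 43.1 : 100.0 : 86.2 : 32.8 : 4.6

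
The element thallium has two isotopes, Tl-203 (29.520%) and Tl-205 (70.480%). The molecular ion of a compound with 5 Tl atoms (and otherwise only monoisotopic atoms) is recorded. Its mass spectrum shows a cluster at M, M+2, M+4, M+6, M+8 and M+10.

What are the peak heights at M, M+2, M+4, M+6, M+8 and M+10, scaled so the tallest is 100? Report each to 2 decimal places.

The 5 Tl atoms are independent, so intensities follow the terms of (0.29520 + 0.70480)^5.
P(M) = 0.29520^5 = 0.002242
P(M+2) = 5 × 0.29520^4 × 0.70480^1 = 0.026761
P(M+4) = 10 × 0.29520^3 × 0.70480^2 = 0.127785
P(M+6) = 10 × 0.29520^2 × 0.70480^3 = 0.305092
P(M+8) = 5 × 0.29520^1 × 0.70480^4 = 0.364208
P(M+10) = 0.70480^5 = 0.173912
The M+8 peak is largest (0.364208); scaling to 100 gives 0.62 : 7.35 : 35.09 : 83.77 : 100.00 : 47.75.

0.62 : 7.35 : 35.09 : 83.77 : 100.00 : 47.75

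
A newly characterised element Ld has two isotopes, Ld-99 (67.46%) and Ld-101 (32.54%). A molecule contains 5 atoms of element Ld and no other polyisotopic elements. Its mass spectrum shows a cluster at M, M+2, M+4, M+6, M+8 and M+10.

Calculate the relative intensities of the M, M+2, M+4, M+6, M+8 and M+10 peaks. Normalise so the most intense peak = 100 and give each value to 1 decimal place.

The 5 Ld atoms are independent, so intensities follow the terms of (0.6746 + 0.3254)^5.
P(M) = 0.6746^5 = 0.139711
P(M+2) = 5 × 0.6746^4 × 0.3254^1 = 0.336956
P(M+4) = 10 × 0.6746^3 × 0.3254^2 = 0.325068
P(M+6) = 10 × 0.6746^2 × 0.3254^3 = 0.156800
P(M+8) = 5 × 0.6746^1 × 0.3254^4 = 0.037817
P(M+10) = 0.3254^5 = 0.003648
The M+2 peak is largest (0.336956); scaling to 100 gives 41.5 : 100.0 : 96.5 : 46.5 : 11.2 : 1.1.

41.5 : 100.0 : 96.5 : 46.5 : 11.2 : 1.1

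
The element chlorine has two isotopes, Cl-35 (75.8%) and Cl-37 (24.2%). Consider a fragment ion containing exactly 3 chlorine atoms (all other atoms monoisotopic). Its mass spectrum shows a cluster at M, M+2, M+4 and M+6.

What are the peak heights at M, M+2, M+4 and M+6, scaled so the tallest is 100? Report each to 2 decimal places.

100.00 : 95.78 : 30.58 : 3.25

The 3 Cl atoms are independent, so intensities follow the terms of (0.758 + 0.242)^3.
P(M) = 0.758^3 = 0.435520
P(M+2) = 3 × 0.758^2 × 0.242^1 = 0.417133
P(M+4) = 3 × 0.758^1 × 0.242^2 = 0.133175
P(M+6) = 0.242^3 = 0.014172
The M peak is largest (0.435520); scaling to 100 gives 100.00 : 95.78 : 30.58 : 3.25.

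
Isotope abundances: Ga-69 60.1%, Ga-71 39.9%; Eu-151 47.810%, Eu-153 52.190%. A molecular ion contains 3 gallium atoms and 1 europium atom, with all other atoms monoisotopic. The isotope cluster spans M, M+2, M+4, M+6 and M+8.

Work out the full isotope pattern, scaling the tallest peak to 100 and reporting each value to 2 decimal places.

28.60 : 88.18 : 100.00 : 49.65 : 9.14

Gallium pattern (n=3): 0.2170818 : 0.4323576 : 0.2870394 : 0.0635212
Europium pattern (n=1): 0.4781 : 0.5219
Convolve the two distributions (both contribute in 2-u steps):
  M: 0.2170818×0.4781 = 0.103787
  M+2: 0.2170818×0.5219 + 0.4323576×0.4781 = 0.320005
  M+4: 0.4323576×0.5219 + 0.2870394×0.4781 = 0.362881
  M+6: 0.2870394×0.5219 + 0.0635212×0.4781 = 0.180175
  M+8: 0.0635212×0.5219 = 0.033152
Scale to base peak (0.362881) = 100: 28.60 : 88.18 : 100.00 : 49.65 : 9.14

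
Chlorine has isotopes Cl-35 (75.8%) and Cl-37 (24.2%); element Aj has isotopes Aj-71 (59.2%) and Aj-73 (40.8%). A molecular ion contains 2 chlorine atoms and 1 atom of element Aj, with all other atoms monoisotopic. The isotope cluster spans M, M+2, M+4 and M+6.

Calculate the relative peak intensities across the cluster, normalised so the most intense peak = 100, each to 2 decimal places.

Chlorine pattern (n=2): 0.574564 : 0.366872 : 0.058564
Element Aj pattern (n=1): 0.5920 : 0.4080
Convolve the two distributions (both contribute in 2-u steps):
  M: 0.574564×0.5920 = 0.340142
  M+2: 0.574564×0.4080 + 0.366872×0.5920 = 0.451610
  M+4: 0.366872×0.4080 + 0.058564×0.5920 = 0.184354
  M+6: 0.058564×0.4080 = 0.023894
Scale to base peak (0.451610) = 100: 75.32 : 100.00 : 40.82 : 5.29

75.32 : 100.00 : 40.82 : 5.29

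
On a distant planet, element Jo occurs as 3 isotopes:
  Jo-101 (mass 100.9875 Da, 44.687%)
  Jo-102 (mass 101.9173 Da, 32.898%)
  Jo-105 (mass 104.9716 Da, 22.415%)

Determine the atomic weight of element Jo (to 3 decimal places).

The abundance-weighted mean is 0.44687 × 100.9875 + 0.32898 × 101.9173 + 0.22415 × 104.9716
= 45.12828 + 33.52875 + 23.52938 = 102.18641 Da

102.186 Da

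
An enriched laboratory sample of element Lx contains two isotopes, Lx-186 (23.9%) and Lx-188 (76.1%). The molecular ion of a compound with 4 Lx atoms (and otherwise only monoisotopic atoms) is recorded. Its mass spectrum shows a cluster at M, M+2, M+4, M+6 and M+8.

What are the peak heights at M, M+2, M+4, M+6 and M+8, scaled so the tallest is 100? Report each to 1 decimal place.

Each Lx atom is independently Lx-186 (p = 0.239) or Lx-188 (q = 0.761); the cluster is the binomial expansion (p + q)^4.
P(M) = 0.239^4 = 0.003263
P(M+2) = 4 × 0.239^3 × 0.761^1 = 0.041556
P(M+4) = 6 × 0.239^2 × 0.761^2 = 0.198480
P(M+6) = 4 × 0.239^1 × 0.761^3 = 0.421320
P(M+8) = 0.761^4 = 0.335381
The M+6 peak is largest (0.421320); scaling to 100 gives 0.8 : 9.9 : 47.1 : 100.0 : 79.6.

0.8 : 9.9 : 47.1 : 100.0 : 79.6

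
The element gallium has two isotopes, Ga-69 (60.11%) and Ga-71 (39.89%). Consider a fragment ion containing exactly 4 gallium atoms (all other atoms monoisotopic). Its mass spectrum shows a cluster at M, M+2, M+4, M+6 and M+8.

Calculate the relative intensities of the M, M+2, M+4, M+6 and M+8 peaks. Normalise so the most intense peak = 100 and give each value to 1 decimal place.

37.7 : 100.0 : 99.5 : 44.0 : 7.3

Expanding (0.6011 + 0.3989)^4:
P(M) = 0.6011^4 = 0.130553
P(M+2) = 4 × 0.6011^3 × 0.3989^1 = 0.346549
P(M+4) = 6 × 0.6011^2 × 0.3989^2 = 0.344963
P(M+6) = 4 × 0.6011^1 × 0.3989^3 = 0.152616
P(M+8) = 0.3989^4 = 0.025320
The M+2 peak is largest (0.346549); scaling to 100 gives 37.7 : 100.0 : 99.5 : 44.0 : 7.3.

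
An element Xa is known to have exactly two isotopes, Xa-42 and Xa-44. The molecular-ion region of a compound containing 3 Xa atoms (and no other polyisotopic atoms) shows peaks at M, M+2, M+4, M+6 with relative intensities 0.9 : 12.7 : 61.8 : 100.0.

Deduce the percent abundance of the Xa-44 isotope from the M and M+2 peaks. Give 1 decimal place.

82.5%

If p is the fraction of Xa that is Xa-42, then I(M+2)/I(M) = [C(3,1)·p^2·(1−p)] / p^3 = 3·(1−p)/p = 12.7/0.9 = 14.1111
(1−p)/p = 14.1111/3 = 4.7037  ⇒  p = 1/(1 + 4.7037) = 0.1753
Xa-42: 17.5%, Xa-44: 82.5%.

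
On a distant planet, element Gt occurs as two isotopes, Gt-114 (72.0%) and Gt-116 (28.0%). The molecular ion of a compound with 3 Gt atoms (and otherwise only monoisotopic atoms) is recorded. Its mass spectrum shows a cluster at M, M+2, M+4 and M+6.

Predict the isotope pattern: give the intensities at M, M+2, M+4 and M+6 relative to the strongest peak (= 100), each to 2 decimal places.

The 3 Gt atoms are independent, so intensities follow the terms of (0.720 + 0.280)^3.
P(M) = 0.720^3 = 0.373248
P(M+2) = 3 × 0.720^2 × 0.280^1 = 0.435456
P(M+4) = 3 × 0.720^1 × 0.280^2 = 0.169344
P(M+6) = 0.280^3 = 0.021952
The M+2 peak is largest (0.435456); scaling to 100 gives 85.71 : 100.00 : 38.89 : 5.04.

85.71 : 100.00 : 38.89 : 5.04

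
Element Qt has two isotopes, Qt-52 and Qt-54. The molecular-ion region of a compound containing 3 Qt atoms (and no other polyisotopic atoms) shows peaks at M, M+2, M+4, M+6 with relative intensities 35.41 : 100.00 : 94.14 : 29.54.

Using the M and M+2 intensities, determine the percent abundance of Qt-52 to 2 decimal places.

51.51%

Write p for the Qt-52 fraction. I(M+2)/I(M) = [C(3,1)·p^2·(1−p)] / p^3 = 3·(1−p)/p = 100.00/35.41 = 2.8241
(1−p)/p = 2.8241/3 = 0.9414  ⇒  p = 1/(1 + 0.9414) = 0.5151
Qt-52: 51.51%, Qt-54: 48.49%.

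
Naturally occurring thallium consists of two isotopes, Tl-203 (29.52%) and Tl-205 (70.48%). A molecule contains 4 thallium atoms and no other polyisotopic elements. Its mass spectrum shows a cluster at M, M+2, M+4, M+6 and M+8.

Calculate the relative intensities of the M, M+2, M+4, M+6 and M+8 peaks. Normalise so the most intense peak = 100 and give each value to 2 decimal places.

Each Tl atom is independently Tl-203 (p = 0.2952) or Tl-205 (q = 0.7048); the cluster is the binomial expansion (p + q)^4.
P(M) = 0.2952^4 = 0.007594
P(M+2) = 4 × 0.2952^3 × 0.7048^1 = 0.072523
P(M+4) = 6 × 0.2952^2 × 0.7048^2 = 0.259726
P(M+6) = 4 × 0.2952^1 × 0.7048^3 = 0.413403
P(M+8) = 0.7048^4 = 0.246754
The M+6 peak is largest (0.413403); scaling to 100 gives 1.84 : 17.54 : 62.83 : 100.00 : 59.69.

1.84 : 17.54 : 62.83 : 100.00 : 59.69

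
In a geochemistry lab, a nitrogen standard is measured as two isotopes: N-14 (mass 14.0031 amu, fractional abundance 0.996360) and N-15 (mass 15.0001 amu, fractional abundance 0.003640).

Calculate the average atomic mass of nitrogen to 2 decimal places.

14.01 amu

Average mass = Σ (abundance × isotope mass) = 0.996360 × 14.0031 + 0.003640 × 15.0001
= 13.95213 + 0.05460 = 14.00673 amu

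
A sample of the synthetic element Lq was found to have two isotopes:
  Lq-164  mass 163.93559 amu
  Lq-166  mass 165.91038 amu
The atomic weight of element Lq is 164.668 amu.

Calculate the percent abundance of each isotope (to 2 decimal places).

Lq-164: 62.91%, Lq-166: 37.09%

Let x be the fractional abundance of Lq-164; then Lq-166 has abundance 1 − x.
163.93559·x + 165.91038·(1 − x) = 164.668
(163.93559 − 165.91038)·x = 164.668 − 165.91038
x = -1.24238 / -1.97479 = 0.62912 → 62.91% Lq-164, 37.09% Lq-166.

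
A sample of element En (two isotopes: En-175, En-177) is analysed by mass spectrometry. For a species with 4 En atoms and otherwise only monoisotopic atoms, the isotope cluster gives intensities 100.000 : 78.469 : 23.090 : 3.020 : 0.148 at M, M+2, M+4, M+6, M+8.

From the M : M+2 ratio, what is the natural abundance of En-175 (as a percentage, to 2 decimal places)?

Write p for the En-175 fraction. I(M+2)/I(M) = [C(4,1)·p^3·(1−p)] / p^4 = 4·(1−p)/p = 78.469/100.000 = 0.7847
(1−p)/p = 0.7847/4 = 0.1962  ⇒  p = 1/(1 + 0.1962) = 0.8360
En-175: 83.60%, En-177: 16.40%.

83.60%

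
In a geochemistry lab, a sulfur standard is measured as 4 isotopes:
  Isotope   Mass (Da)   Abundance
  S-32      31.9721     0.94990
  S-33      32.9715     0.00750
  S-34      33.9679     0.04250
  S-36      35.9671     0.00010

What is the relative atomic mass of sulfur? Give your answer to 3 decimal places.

Weight each isotope mass by its fractional abundance: 0.94990 × 31.9721 + 0.00750 × 32.9715 + 0.04250 × 33.9679 + 0.00010 × 35.9671
= 30.37030 + 0.24729 + 1.44364 + 0.00360 = 32.06483 Da

32.065 Da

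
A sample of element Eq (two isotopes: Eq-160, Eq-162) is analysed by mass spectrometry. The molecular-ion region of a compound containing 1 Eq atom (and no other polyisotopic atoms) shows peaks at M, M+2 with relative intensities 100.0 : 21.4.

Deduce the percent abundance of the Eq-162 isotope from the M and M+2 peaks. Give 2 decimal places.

Write p for the Eq-160 fraction. I(M+2)/I(M) = [C(1,1)·p^0·(1−p)] / p^1 = 1·(1−p)/p = 21.4/100.0 = 0.2140
(1−p)/p = 0.2140/1 = 0.2140  ⇒  p = 1/(1 + 0.2140) = 0.8237
Eq-160: 82.37%, Eq-162: 17.63%.

17.63%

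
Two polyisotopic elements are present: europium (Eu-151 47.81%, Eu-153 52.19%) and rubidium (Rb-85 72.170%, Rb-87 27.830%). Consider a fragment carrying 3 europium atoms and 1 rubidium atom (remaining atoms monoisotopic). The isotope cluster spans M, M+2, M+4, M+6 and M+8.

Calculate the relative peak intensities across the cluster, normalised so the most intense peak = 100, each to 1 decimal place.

Europium pattern (n=3): 0.10928391 : 0.3578871 : 0.39067407 : 0.14215492
Rubidium pattern (n=1): 0.7217 : 0.2783
Convolve the two distributions (both contribute in 2-u steps):
  M: 0.10928391×0.7217 = 0.078870
  M+2: 0.10928391×0.2783 + 0.3578871×0.7217 = 0.288701
  M+4: 0.3578871×0.2783 + 0.39067407×0.7217 = 0.381549
  M+6: 0.39067407×0.2783 + 0.14215492×0.7217 = 0.211318
  M+8: 0.14215492×0.2783 = 0.039562
Scale to base peak (0.381549) = 100: 20.7 : 75.7 : 100.0 : 55.4 : 10.4

20.7 : 75.7 : 100.0 : 55.4 : 10.4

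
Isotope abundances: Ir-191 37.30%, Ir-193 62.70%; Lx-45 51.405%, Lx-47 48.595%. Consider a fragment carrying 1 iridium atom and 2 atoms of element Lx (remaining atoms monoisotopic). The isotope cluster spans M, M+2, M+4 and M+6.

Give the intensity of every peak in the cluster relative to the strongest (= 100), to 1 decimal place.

Iridium pattern (n=1): 0.3730 : 0.6270
Element Lx pattern (n=2): 0.2642474 : 0.4996052 : 0.2361474
Convolve the two distributions (both contribute in 2-u steps):
  M: 0.3730×0.2642474 = 0.098564
  M+2: 0.3730×0.4996052 + 0.6270×0.2642474 = 0.352036
  M+4: 0.3730×0.2361474 + 0.6270×0.4996052 = 0.401335
  M+6: 0.6270×0.2361474 = 0.148064
Scale to base peak (0.401335) = 100: 24.6 : 87.7 : 100.0 : 36.9

24.6 : 87.7 : 100.0 : 36.9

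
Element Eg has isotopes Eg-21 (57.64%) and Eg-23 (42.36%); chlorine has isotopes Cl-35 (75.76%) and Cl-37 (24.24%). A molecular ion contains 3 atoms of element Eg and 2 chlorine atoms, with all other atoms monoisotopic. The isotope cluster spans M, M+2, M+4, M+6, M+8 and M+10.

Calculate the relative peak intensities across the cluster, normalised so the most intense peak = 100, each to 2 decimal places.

Element Eg pattern (n=3): 0.19150138 : 0.42220673 : 0.31028239 : 0.0760095
Chlorine pattern (n=2): 0.57395776 : 0.36728448 : 0.05875776
Convolve the two distributions (both contribute in 2-u steps):
  M: 0.19150138×0.57395776 = 0.109914
  M+2: 0.19150138×0.36728448 + 0.42220673×0.57395776 = 0.312664
  M+4: 0.19150138×0.05875776 + 0.42220673×0.36728448 + 0.31028239×0.57395776 = 0.344411
  M+6: 0.42220673×0.05875776 + 0.31028239×0.36728448 + 0.0760095×0.57395776 = 0.182396
  M+8: 0.31028239×0.05875776 + 0.0760095×0.36728448 = 0.046149
  M+10: 0.0760095×0.05875776 = 0.004466
Scale to base peak (0.344411) = 100: 31.91 : 90.78 : 100.00 : 52.96 : 13.40 : 1.30

31.91 : 90.78 : 100.00 : 52.96 : 13.40 : 1.30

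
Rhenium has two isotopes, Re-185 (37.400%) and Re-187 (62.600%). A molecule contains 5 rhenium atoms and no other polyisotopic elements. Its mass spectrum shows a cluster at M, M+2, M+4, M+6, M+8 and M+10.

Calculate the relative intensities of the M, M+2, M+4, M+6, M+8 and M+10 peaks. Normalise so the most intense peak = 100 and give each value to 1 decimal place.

2.1 : 17.8 : 59.7 : 100.0 : 83.7 : 28.0

Each Re atom is independently Re-185 (p = 0.37400) or Re-187 (q = 0.62600); the cluster is the binomial expansion (p + q)^5.
P(M) = 0.37400^5 = 0.007317
P(M+2) = 5 × 0.37400^4 × 0.62600^1 = 0.061239
P(M+4) = 10 × 0.37400^3 × 0.62600^2 = 0.205005
P(M+6) = 10 × 0.37400^2 × 0.62600^3 = 0.343136
P(M+8) = 5 × 0.37400^1 × 0.62600^4 = 0.287170
P(M+10) = 0.62600^5 = 0.096133
The M+6 peak is largest (0.343136); scaling to 100 gives 2.1 : 17.8 : 59.7 : 100.0 : 83.7 : 28.0.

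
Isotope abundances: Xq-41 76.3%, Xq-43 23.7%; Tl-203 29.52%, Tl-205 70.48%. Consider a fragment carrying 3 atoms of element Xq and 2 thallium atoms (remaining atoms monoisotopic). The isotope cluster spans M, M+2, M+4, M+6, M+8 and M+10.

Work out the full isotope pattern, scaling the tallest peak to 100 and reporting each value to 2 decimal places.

9.58 : 54.67 : 100.00 : 64.41 : 17.18 : 1.64

Element Xq pattern (n=3): 0.44419495 : 0.41392216 : 0.12857084 : 0.01331205
Thallium pattern (n=2): 0.08714304 : 0.41611392 : 0.49674304
Convolve the two distributions (both contribute in 2-u steps):
  M: 0.44419495×0.08714304 = 0.038708
  M+2: 0.44419495×0.41611392 + 0.41392216×0.08714304 = 0.220906
  M+4: 0.44419495×0.49674304 + 0.41392216×0.41611392 + 0.12857084×0.08714304 = 0.404094
  M+6: 0.41392216×0.49674304 + 0.12857084×0.41611392 + 0.01331205×0.08714304 = 0.260273
  M+8: 0.12857084×0.49674304 + 0.01331205×0.41611392 = 0.069406
  M+10: 0.01331205×0.49674304 = 0.006613
Scale to base peak (0.404094) = 100: 9.58 : 54.67 : 100.00 : 64.41 : 17.18 : 1.64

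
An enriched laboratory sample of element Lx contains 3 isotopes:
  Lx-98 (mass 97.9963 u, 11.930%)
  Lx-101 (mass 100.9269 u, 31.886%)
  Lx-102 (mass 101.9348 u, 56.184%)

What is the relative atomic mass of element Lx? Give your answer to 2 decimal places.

Weight each isotope mass by its fractional abundance: 0.11930 × 97.9963 + 0.31886 × 100.9269 + 0.56184 × 101.9348
= 11.69096 + 32.18155 + 57.27105 = 101.14356 u

101.14 u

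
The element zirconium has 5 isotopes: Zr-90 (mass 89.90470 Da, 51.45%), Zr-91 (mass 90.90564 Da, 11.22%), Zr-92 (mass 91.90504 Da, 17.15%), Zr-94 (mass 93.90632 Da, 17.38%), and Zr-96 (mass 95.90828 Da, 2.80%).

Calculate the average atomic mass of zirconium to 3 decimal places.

91.224 Da

Weight each isotope mass by its fractional abundance: 0.5145 × 89.90470 + 0.1122 × 90.90564 + 0.1715 × 91.90504 + 0.1738 × 93.90632 + 0.0280 × 95.90828
= 46.255968 + 10.199613 + 15.761714 + 16.320918 + 2.685432 = 91.223645 Da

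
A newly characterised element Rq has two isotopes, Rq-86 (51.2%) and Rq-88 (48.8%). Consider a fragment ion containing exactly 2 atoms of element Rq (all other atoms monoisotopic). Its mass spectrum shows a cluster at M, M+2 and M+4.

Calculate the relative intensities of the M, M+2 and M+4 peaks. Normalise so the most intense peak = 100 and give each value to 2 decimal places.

52.46 : 100.00 : 47.66

Expanding (0.512 + 0.488)^2:
P(M) = 0.512^2 = 0.262144
P(M+2) = 2 × 0.512^1 × 0.488^1 = 0.499712
P(M+4) = 0.488^2 = 0.238144
The M+2 peak is largest (0.499712); scaling to 100 gives 52.46 : 100.00 : 47.66.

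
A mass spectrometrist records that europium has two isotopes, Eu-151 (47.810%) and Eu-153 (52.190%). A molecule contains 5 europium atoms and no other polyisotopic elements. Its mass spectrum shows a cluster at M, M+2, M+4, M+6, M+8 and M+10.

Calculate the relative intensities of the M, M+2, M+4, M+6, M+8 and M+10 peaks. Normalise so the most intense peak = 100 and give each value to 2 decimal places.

Each Eu atom is independently Eu-151 (p = 0.47810) or Eu-153 (q = 0.52190); the cluster is the binomial expansion (p + q)^5.
P(M) = 0.47810^5 = 0.024980
P(M+2) = 5 × 0.47810^4 × 0.52190^1 = 0.136343
P(M+4) = 10 × 0.47810^3 × 0.52190^2 = 0.297667
P(M+6) = 10 × 0.47810^2 × 0.52190^3 = 0.324937
P(M+8) = 5 × 0.47810^1 × 0.52190^4 = 0.177353
P(M+10) = 0.52190^5 = 0.038720
The M+6 peak is largest (0.324937); scaling to 100 gives 7.69 : 41.96 : 91.61 : 100.00 : 54.58 : 11.92.

7.69 : 41.96 : 91.61 : 100.00 : 54.58 : 11.92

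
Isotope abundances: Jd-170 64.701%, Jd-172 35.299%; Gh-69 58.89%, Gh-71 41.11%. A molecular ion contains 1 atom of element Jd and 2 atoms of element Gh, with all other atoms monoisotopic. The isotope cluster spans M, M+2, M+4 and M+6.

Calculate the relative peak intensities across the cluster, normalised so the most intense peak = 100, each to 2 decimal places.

51.50 : 100.00 : 64.33 : 13.69

Element Jd pattern (n=1): 0.64701 : 0.35299
Element Gh pattern (n=2): 0.34680321 : 0.48419358 : 0.16900321
Convolve the two distributions (both contribute in 2-u steps):
  M: 0.64701×0.34680321 = 0.224385
  M+2: 0.64701×0.48419358 + 0.35299×0.34680321 = 0.435696
  M+4: 0.64701×0.16900321 + 0.35299×0.48419358 = 0.280262
  M+6: 0.35299×0.16900321 = 0.059656
Scale to base peak (0.435696) = 100: 51.50 : 100.00 : 64.33 : 13.69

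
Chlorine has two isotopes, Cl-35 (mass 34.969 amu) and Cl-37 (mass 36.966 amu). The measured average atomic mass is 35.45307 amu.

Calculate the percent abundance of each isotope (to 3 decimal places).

Cl-35: 75.760%, Cl-37: 24.240%

Writing the weighted mean with unknown fraction x of Cl-35:
34.969·x + 36.966·(1 − x) = 35.45307
(34.969 − 36.966)·x = 35.45307 − 36.966
x = -1.51293 / -1.997 = 0.75760 → 75.760% Cl-35, 24.240% Cl-37.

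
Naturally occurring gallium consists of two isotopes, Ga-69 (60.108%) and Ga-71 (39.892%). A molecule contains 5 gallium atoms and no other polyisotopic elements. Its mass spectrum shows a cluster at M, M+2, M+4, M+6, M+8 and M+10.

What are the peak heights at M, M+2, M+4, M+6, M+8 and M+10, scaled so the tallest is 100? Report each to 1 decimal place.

The 5 Ga atoms are independent, so intensities follow the terms of (0.60108 + 0.39892)^5.
P(M) = 0.60108^5 = 0.078462
P(M+2) = 5 × 0.60108^4 × 0.39892^1 = 0.260366
P(M+4) = 10 × 0.60108^3 × 0.39892^2 = 0.345596
P(M+6) = 10 × 0.60108^2 × 0.39892^3 = 0.229362
P(M+8) = 5 × 0.60108^1 × 0.39892^4 = 0.076111
P(M+10) = 0.39892^5 = 0.010103
The M+4 peak is largest (0.345596); scaling to 100 gives 22.7 : 75.3 : 100.0 : 66.4 : 22.0 : 2.9.

22.7 : 75.3 : 100.0 : 66.4 : 22.0 : 2.9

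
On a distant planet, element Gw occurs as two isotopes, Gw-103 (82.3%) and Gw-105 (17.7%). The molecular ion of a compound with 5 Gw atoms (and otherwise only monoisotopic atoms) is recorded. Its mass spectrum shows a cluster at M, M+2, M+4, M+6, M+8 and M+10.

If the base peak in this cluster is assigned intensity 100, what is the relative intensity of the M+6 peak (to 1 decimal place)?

9.3

(0.823 + 0.177)^5 gives M 0.3776, M+2 0.4060, M+4 0.1746, M+6 0.0376, M+8 0.0040, M+10 0.0002; the largest is M+2.
P(M+2) = C(5,1) × 0.823^4 × 0.177^1 = 5 × 0.45877457 × 0.1770 = 0.406015 (base)
P(M+6) = C(5,3) × 0.823^2 × 0.177^3 = 10 × 0.677329 × 0.00554523 = 0.037559
Relative intensity = 0.037559 / 0.406015 × 100 = 9.3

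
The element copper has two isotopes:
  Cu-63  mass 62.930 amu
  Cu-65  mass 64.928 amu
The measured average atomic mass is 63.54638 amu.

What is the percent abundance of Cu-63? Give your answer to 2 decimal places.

Writing the weighted mean with unknown fraction x of Cu-63:
62.930·x + 64.928·(1 − x) = 63.54638
(62.930 − 64.928)·x = 63.54638 − 64.928
x = -1.38162 / -1.998 = 0.69150 → 69.15% Cu-63, 30.85% Cu-65.

69.15%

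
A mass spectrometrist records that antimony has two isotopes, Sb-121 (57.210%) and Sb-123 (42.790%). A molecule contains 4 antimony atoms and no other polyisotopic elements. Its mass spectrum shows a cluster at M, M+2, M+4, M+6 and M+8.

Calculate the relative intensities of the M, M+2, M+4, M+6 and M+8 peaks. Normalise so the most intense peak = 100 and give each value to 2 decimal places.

Expanding (0.57210 + 0.42790)^4:
P(M) = 0.57210^4 = 0.107124
P(M+2) = 4 × 0.57210^3 × 0.42790^1 = 0.320493
P(M+4) = 6 × 0.57210^2 × 0.42790^2 = 0.359567
P(M+6) = 4 × 0.57210^1 × 0.42790^3 = 0.179291
P(M+8) = 0.42790^4 = 0.033525
The M+4 peak is largest (0.359567); scaling to 100 gives 29.79 : 89.13 : 100.00 : 49.86 : 9.32.

29.79 : 89.13 : 100.00 : 49.86 : 9.32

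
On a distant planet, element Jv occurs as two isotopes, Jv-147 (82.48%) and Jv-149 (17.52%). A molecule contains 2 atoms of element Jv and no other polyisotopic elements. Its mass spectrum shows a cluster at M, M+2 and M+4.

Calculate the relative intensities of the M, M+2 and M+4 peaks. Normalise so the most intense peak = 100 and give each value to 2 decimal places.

The 2 Jv atoms are independent, so intensities follow the terms of (0.8248 + 0.1752)^2.
P(M) = 0.8248^2 = 0.680295
P(M+2) = 2 × 0.8248^1 × 0.1752^1 = 0.289010
P(M+4) = 0.1752^2 = 0.030695
The M peak is largest (0.680295); scaling to 100 gives 100.00 : 42.48 : 4.51.

100.00 : 42.48 : 4.51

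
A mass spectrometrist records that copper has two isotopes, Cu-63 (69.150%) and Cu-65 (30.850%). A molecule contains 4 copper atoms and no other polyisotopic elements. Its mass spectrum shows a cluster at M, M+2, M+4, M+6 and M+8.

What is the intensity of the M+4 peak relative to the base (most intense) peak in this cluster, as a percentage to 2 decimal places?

Binomial terms of (0.69150 + 0.30850)^4: M 0.2286, M+2 0.4080, M+4 0.2731, M+6 0.0812, M+8 0.0091 → M+2 is the base peak.
P(M+2) = C(4,1) × 0.69150^3 × 0.30850^1 = 4 × 0.33065611 × 0.3085 = 0.408030 (base)
P(M+4) = C(4,2) × 0.69150^2 × 0.30850^2 = 6 × 0.47817225 × 0.09517225 = 0.273052
Relative intensity = 0.273052 / 0.408030 × 100 = 66.92

66.92%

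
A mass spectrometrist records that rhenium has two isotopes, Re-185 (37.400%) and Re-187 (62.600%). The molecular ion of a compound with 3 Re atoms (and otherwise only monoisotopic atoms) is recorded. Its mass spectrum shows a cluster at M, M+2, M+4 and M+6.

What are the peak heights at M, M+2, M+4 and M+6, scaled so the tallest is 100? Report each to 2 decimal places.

11.90 : 59.74 : 100.00 : 55.79

Expanding (0.37400 + 0.62600)^3:
P(M) = 0.37400^3 = 0.052314
P(M+2) = 3 × 0.37400^2 × 0.62600^1 = 0.262687
P(M+4) = 3 × 0.37400^1 × 0.62600^2 = 0.439685
P(M+6) = 0.62600^3 = 0.245314
The M+4 peak is largest (0.439685); scaling to 100 gives 11.90 : 59.74 : 100.00 : 55.79.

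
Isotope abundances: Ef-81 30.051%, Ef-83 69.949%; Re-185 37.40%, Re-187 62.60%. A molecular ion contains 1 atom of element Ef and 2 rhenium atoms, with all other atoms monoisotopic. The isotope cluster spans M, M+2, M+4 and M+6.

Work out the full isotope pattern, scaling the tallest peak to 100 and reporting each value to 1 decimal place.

9.4 : 53.6 : 100.0 : 61.6

Element Ef pattern (n=1): 0.30051 : 0.69949
Rhenium pattern (n=2): 0.139876 : 0.468248 : 0.391876
Convolve the two distributions (both contribute in 2-u steps):
  M: 0.30051×0.139876 = 0.042034
  M+2: 0.30051×0.468248 + 0.69949×0.139876 = 0.238555
  M+4: 0.30051×0.391876 + 0.69949×0.468248 = 0.445297
  M+6: 0.69949×0.391876 = 0.274113
Scale to base peak (0.445297) = 100: 9.4 : 53.6 : 100.0 : 61.6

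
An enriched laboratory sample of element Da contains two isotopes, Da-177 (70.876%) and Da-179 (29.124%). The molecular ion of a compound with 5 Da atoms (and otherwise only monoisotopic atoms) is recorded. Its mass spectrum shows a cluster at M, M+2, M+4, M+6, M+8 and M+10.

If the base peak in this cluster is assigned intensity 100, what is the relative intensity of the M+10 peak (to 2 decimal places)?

0.57

Binomial terms of (0.70876 + 0.29124)^5: M 0.1789, M+2 0.3675, M+4 0.3020, M+6 0.1241, M+8 0.0255, M+10 0.0021 → M+2 is the base peak.
P(M+2) = C(5,1) × 0.70876^4 × 0.29124^1 = 5 × 0.25234622 × 0.29124 = 0.367467 (base)
P(M+10) = C(5,5) × 0.70876^0 × 0.29124^5 = 1 × 1.0000 × 0.00209534 = 0.002095
Relative intensity = 0.002095 / 0.367467 × 100 = 0.57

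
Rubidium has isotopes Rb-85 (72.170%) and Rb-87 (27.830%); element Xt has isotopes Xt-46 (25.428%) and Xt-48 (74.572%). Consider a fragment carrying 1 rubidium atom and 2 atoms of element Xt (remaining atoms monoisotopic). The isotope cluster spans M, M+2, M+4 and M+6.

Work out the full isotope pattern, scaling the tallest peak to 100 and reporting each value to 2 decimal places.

9.21 : 57.55 : 100.00 : 30.53

Rubidium pattern (n=1): 0.7217 : 0.2783
Element Xt pattern (n=2): 0.06465832 : 0.37924336 : 0.55609832
Convolve the two distributions (both contribute in 2-u steps):
  M: 0.7217×0.06465832 = 0.046664
  M+2: 0.7217×0.37924336 + 0.2783×0.06465832 = 0.291694
  M+4: 0.7217×0.55609832 + 0.2783×0.37924336 = 0.506880
  M+6: 0.2783×0.55609832 = 0.154762
Scale to base peak (0.506880) = 100: 9.21 : 57.55 : 100.00 : 30.53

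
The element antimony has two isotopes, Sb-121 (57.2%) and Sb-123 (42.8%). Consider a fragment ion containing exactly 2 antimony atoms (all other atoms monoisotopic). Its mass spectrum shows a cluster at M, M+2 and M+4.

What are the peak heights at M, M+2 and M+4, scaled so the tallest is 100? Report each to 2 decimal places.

The 2 Sb atoms are independent, so intensities follow the terms of (0.572 + 0.428)^2.
P(M) = 0.572^2 = 0.327184
P(M+2) = 2 × 0.572^1 × 0.428^1 = 0.489632
P(M+4) = 0.428^2 = 0.183184
The M+2 peak is largest (0.489632); scaling to 100 gives 66.82 : 100.00 : 37.41.

66.82 : 100.00 : 37.41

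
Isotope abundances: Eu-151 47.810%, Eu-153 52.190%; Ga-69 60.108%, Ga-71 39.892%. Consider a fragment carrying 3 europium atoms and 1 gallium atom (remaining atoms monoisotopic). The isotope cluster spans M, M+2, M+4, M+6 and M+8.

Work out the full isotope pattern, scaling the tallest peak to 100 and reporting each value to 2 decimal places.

17.40 : 68.52 : 100.00 : 63.90 : 15.02

Europium pattern (n=3): 0.10928391 : 0.3578871 : 0.39067407 : 0.14215492
Gallium pattern (n=1): 0.60108 : 0.39892
Convolve the two distributions (both contribute in 2-u steps):
  M: 0.10928391×0.60108 = 0.065688
  M+2: 0.10928391×0.39892 + 0.3578871×0.60108 = 0.258714
  M+4: 0.3578871×0.39892 + 0.39067407×0.60108 = 0.377595
  M+6: 0.39067407×0.39892 + 0.14215492×0.60108 = 0.241294
  M+8: 0.14215492×0.39892 = 0.056708
Scale to base peak (0.377595) = 100: 17.40 : 68.52 : 100.00 : 63.90 : 15.02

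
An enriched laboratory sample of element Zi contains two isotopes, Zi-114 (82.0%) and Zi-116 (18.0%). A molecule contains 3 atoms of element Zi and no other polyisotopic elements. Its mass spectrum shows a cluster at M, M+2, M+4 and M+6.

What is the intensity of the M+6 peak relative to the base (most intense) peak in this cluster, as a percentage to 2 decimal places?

Term probabilities: M 0.5514, M+2 0.3631, M+4 0.0797, M+6 0.0058. Base peak = M.
P(M) = C(3,0) × 0.820^3 × 0.180^0 = 1 × 0.551368 × 1.0000 = 0.551368 (base)
P(M+6) = C(3,3) × 0.820^0 × 0.180^3 = 1 × 1.0000 × 0.005832 = 0.005832
Relative intensity = 0.005832 / 0.551368 × 100 = 1.06

1.06%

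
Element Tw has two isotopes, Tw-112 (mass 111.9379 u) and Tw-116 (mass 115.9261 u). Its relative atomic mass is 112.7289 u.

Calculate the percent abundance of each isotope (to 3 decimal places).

Let x be the fractional abundance of Tw-112; then Tw-116 has abundance 1 − x.
111.9379·x + 115.9261·(1 − x) = 112.7289
(111.9379 − 115.9261)·x = 112.7289 − 115.9261
x = -3.1972 / -3.9882 = 0.80166 → 80.166% Tw-112, 19.834% Tw-116.

Tw-112: 80.166%, Tw-116: 19.834%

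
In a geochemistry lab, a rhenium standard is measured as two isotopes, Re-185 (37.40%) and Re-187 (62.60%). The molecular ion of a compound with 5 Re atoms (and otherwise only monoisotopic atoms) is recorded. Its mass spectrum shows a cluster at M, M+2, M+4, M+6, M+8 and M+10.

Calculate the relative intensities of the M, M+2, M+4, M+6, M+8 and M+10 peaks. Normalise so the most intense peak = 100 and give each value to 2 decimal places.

2.13 : 17.85 : 59.74 : 100.00 : 83.69 : 28.02

The 5 Re atoms are independent, so intensities follow the terms of (0.3740 + 0.6260)^5.
P(M) = 0.3740^5 = 0.007317
P(M+2) = 5 × 0.3740^4 × 0.6260^1 = 0.061239
P(M+4) = 10 × 0.3740^3 × 0.6260^2 = 0.205005
P(M+6) = 10 × 0.3740^2 × 0.6260^3 = 0.343136
P(M+8) = 5 × 0.3740^1 × 0.6260^4 = 0.287170
P(M+10) = 0.6260^5 = 0.096133
The M+6 peak is largest (0.343136); scaling to 100 gives 2.13 : 17.85 : 59.74 : 100.00 : 83.69 : 28.02.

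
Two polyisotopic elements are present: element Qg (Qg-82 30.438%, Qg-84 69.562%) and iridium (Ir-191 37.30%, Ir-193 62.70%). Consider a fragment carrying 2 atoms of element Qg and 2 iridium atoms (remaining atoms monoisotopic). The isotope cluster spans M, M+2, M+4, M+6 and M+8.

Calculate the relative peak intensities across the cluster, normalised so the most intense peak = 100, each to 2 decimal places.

3.28 : 26.03 : 76.84 : 100.00 : 48.43

Element Qg pattern (n=2): 0.09264718 : 0.42346563 : 0.48388718
Iridium pattern (n=2): 0.139129 : 0.467742 : 0.393129
Convolve the two distributions (both contribute in 2-u steps):
  M: 0.09264718×0.139129 = 0.012890
  M+2: 0.09264718×0.467742 + 0.42346563×0.139129 = 0.102251
  M+4: 0.09264718×0.393129 + 0.42346563×0.467742 + 0.48388718×0.139129 = 0.301818
  M+6: 0.42346563×0.393129 + 0.48388718×0.467742 = 0.392811
  M+8: 0.48388718×0.393129 = 0.190230
Scale to base peak (0.392811) = 100: 3.28 : 26.03 : 76.84 : 100.00 : 48.43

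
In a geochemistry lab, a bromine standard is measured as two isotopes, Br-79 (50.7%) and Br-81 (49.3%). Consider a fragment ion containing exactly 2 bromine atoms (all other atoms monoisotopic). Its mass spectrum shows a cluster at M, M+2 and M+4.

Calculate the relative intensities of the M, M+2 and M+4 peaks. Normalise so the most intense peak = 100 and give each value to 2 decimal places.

The 2 Br atoms are independent, so intensities follow the terms of (0.507 + 0.493)^2.
P(M) = 0.507^2 = 0.257049
P(M+2) = 2 × 0.507^1 × 0.493^1 = 0.499902
P(M+4) = 0.493^2 = 0.243049
The M+2 peak is largest (0.499902); scaling to 100 gives 51.42 : 100.00 : 48.62.

51.42 : 100.00 : 48.62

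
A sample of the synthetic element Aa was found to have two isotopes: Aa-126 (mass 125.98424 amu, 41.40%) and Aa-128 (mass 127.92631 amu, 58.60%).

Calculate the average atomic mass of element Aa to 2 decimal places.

The abundance-weighted mean is 0.4140 × 125.98424 + 0.5860 × 127.92631
= 52.157475 + 74.964818 = 127.122293 amu

127.12 amu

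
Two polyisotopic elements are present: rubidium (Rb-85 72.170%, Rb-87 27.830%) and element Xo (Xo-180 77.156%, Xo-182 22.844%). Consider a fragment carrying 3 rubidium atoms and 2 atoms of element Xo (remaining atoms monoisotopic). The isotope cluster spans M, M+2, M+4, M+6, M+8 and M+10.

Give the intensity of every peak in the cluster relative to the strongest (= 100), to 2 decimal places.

Rubidium pattern (n=3): 0.37589809 : 0.43485841 : 0.16768892 : 0.02155458
Element Xo pattern (n=2): 0.59530483 : 0.35251033 : 0.05218483
Convolve the two distributions (both contribute in 2-u steps):
  M: 0.37589809×0.59530483 = 0.223774
  M+2: 0.37589809×0.35251033 + 0.43485841×0.59530483 = 0.391381
  M+4: 0.37589809×0.05218483 + 0.43485841×0.35251033 + 0.16768892×0.59530483 = 0.272734
  M+6: 0.43485841×0.05218483 + 0.16768892×0.35251033 + 0.02155458×0.59530483 = 0.094637
  M+8: 0.16768892×0.05218483 + 0.02155458×0.35251033 = 0.016349
  M+10: 0.02155458×0.05218483 = 0.001125
Scale to base peak (0.391381) = 100: 57.18 : 100.00 : 69.69 : 24.18 : 4.18 : 0.29

57.18 : 100.00 : 69.69 : 24.18 : 4.18 : 0.29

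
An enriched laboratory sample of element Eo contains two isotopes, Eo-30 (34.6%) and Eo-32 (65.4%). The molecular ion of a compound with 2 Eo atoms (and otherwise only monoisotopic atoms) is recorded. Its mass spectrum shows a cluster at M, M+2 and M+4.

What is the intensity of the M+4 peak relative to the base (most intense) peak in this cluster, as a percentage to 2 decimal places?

Term probabilities: M 0.1197, M+2 0.4526, M+4 0.4277. Base peak = M+2.
P(M+2) = C(2,1) × 0.346^1 × 0.654^1 = 2 × 0.3460 × 0.6540 = 0.452568 (base)
P(M+4) = C(2,2) × 0.346^0 × 0.654^2 = 1 × 1.0000 × 0.427716 = 0.427716
Relative intensity = 0.427716 / 0.452568 × 100 = 94.51

94.51%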